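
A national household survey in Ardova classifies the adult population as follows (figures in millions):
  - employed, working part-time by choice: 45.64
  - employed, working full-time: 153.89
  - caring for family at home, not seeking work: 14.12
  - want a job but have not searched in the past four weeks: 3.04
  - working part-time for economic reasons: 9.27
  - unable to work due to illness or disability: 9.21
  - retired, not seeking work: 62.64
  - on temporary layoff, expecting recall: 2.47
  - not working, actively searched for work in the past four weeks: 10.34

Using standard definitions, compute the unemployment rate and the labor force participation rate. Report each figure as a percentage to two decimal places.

Employed = 45.64 + 153.89 + 9.27 = 208.80 million (anyone who worked, including part-time for economic reasons, counts as employed).
Unemployed = 2.47 + 10.34 = 12.81 million (jobless and actively searching, or on temporary layoff).
Labor force = 208.80 + 12.81 = 221.61 million.
Not in labor force = 14.12 + 3.04 + 9.21 + 62.64 = 89.01 million (those not working and not actively searching are outside the labor force — including those who want a job but have given up searching).
Civilian working-age population = 221.61 + 89.01 = 310.62 million.
Unemployment rate = 12.81 / 221.61 = 5.78%.
Labor force participation rate = 221.61 / 310.62 = 71.34%.

Unemployment rate ≈ 5.78%; labor force participation rate ≈ 71.34%.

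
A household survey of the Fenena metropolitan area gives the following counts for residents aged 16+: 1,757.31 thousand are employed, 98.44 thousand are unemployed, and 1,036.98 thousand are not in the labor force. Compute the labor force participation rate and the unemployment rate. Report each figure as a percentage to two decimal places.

Labor force = employed + unemployed = 1,757.31 + 98.44 = 1,855.75 thousand.
Working-age population = 1,855.75 + 1,036.98 = 2,892.73 thousand.
Unemployment rate = 98.44 / 1,855.75 = 5.30%.
Labor force participation rate = 1,855.75 / 2,892.73 = 64.15%.

Labor force participation rate ≈ 64.15%; unemployment rate ≈ 5.30%.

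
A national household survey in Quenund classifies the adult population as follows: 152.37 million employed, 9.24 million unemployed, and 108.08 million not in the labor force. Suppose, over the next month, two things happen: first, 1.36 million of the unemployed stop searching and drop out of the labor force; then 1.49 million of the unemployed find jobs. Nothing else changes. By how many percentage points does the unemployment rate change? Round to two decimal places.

The unemployment rate changes by −1.73 percentage points.

Initially, labor force = 152.37 + 9.24 = 161.61 million, so u = 9.24/161.61 = 5.72%.
After the first change, unemployed and labor force both fall by 1.36 → E = 152.37, U = 7.88, labor force = 160.25 million.
After the second change, unemployed falls and employed rises by 1.49; labor force unchanged → E = 153.86, U = 6.39, labor force = 160.25 million.
New unemployment rate = 6.39 / 160.25 = 3.99%.
Change = 3.99% − 5.72% = −1.73 percentage points.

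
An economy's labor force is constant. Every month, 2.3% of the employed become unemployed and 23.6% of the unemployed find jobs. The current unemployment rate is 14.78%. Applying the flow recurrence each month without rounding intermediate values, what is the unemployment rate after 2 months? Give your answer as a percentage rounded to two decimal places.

Unemployment rate after two months ≈ 12.12%.

With a fixed labor force, u_{t+1} = u_t + s·(1−u_t) − f·u_t = u_t·(1−s−f) + s.
Here 1−s−f = 0.741 and s = 0.023.
u_1 = 0.147800 × 0.741 + 0.023 = 0.132520.
u_2 = 0.132520 × 0.741 + 0.023 = 0.121197.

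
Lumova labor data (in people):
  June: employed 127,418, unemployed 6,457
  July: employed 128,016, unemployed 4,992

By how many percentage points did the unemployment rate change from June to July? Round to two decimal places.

The unemployment rate changed by −1.07 percentage points.

June: labor force = 127,418 + 6,457 = 133,875; u = 6,457/133,875 = 4.82%.
July: labor force = 128,016 + 4,992 = 133,008; u = 4,992/133,008 = 3.75%.
Change = 3.75% − 4.82% = −1.07 pp.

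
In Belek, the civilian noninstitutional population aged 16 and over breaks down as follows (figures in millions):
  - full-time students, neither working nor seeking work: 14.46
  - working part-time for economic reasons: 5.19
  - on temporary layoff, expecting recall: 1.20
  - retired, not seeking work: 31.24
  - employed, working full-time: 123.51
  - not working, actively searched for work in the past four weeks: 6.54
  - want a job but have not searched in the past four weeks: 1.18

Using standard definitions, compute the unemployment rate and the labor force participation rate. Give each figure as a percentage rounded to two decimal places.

Employed = 5.19 + 123.51 = 128.70 million (anyone who worked, including part-time for economic reasons, counts as employed).
Unemployed = 1.20 + 6.54 = 7.74 million (jobless and actively searching, or on temporary layoff).
Labor force = 128.70 + 7.74 = 136.44 million.
Not in labor force = 14.46 + 31.24 + 1.18 = 46.88 million (those not working and not actively searching are outside the labor force — including those who want a job but have given up searching).
Civilian working-age population = 136.44 + 46.88 = 183.32 million.
Unemployment rate = 7.74 / 136.44 = 5.67%.
Labor force participation rate = 136.44 / 183.32 = 74.43%.

Unemployment rate ≈ 5.67%; labor force participation rate ≈ 74.43%.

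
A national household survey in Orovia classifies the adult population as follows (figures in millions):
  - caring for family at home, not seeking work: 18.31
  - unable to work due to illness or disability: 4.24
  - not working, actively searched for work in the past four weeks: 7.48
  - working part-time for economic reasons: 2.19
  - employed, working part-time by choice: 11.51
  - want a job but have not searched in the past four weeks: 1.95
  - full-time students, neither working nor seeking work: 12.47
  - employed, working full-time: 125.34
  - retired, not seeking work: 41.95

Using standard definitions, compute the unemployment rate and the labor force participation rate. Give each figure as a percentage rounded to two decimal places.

Unemployment rate ≈ 5.11%; labor force participation rate ≈ 64.99%.

Employed = 2.19 + 11.51 + 125.34 = 139.04 million (anyone who worked, including part-time for economic reasons, counts as employed).
Unemployed = 7.48 million.
Labor force = 139.04 + 7.48 = 146.52 million.
Not in labor force = 18.31 + 4.24 + 1.95 + 12.47 + 41.95 = 78.92 million (those not working and not actively searching are outside the labor force — including those who want a job but have given up searching).
Civilian working-age population = 146.52 + 78.92 = 225.44 million.
Unemployment rate = 7.48 / 146.52 = 5.11%.
Labor force participation rate = 146.52 / 225.44 = 64.99%.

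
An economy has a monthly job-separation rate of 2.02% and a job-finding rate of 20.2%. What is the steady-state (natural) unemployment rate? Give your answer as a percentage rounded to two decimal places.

At steady state the flows balance: s·E = f·U, so U/(E+U) = s/(s+f).
u* = 2.02 / (2.02 + 20.2) = 2.02 / 22.22 = 9.09%.

Steady-state unemployment rate ≈ 9.09%.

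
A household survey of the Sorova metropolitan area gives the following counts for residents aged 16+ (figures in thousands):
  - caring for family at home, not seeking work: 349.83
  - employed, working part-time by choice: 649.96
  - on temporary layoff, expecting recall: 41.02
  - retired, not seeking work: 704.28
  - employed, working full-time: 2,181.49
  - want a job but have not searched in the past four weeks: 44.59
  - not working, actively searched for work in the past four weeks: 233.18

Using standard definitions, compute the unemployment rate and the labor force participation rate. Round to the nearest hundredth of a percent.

Unemployment rate ≈ 8.83%; labor force participation rate ≈ 73.87%.

Employed = 649.96 + 2,181.49 = 2,831.45 thousand.
Unemployed = 41.02 + 233.18 = 274.20 thousand (jobless and actively searching, or on temporary layoff).
Labor force = 2,831.45 + 274.20 = 3,105.65 thousand.
Not in labor force = 349.83 + 704.28 + 44.59 = 1,098.70 thousand (those not working and not actively searching are outside the labor force — including those who want a job but have given up searching).
Civilian working-age population = 3,105.65 + 1,098.70 = 4,204.35 thousand.
Unemployment rate = 274.20 / 3,105.65 = 8.83%.
Labor force participation rate = 3,105.65 / 4,204.35 = 73.87%.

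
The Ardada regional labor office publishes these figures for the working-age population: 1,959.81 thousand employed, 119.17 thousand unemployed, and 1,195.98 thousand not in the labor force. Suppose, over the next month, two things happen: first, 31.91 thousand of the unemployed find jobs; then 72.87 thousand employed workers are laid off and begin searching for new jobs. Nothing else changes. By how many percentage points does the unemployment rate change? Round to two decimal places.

Initially, labor force = 1,959.81 + 119.17 = 2,078.98 thousand, so u = 119.17/2,078.98 = 5.73%.
After the first change, unemployed falls and employed rises by 31.91; labor force unchanged → E = 1,991.72, U = 87.26, labor force = 2,078.98 thousand.
After the second change, employed falls and unemployed rises by 72.87; labor force unchanged → E = 1,918.85, U = 160.13, labor force = 2,078.98 thousand.
New unemployment rate = 160.13 / 2,078.98 = 7.70%.
Change = 7.70% − 5.73% = +1.97 percentage points.

The unemployment rate changes by +1.97 percentage points.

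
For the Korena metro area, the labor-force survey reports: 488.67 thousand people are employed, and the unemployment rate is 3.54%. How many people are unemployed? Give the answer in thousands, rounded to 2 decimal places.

About 17.93 thousand are unemployed.

Let U be the number unemployed. The labor force is E + U, and U/(E+U) = 0.0354.
So U = 0.0354 × 488.67 / (1 − 0.0354) = 17.2989 / 0.9646 ≈ 17.93 thousand.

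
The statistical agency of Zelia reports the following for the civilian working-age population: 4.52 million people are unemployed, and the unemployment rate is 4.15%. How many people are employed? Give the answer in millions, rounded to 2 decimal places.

Labor force = U / u = 4.52 / 0.0415 ≈ 108.92 million.
Employed = labor force − unemployed = 108.92 − 4.52 = 104.40 million.

About 104.40 million are employed.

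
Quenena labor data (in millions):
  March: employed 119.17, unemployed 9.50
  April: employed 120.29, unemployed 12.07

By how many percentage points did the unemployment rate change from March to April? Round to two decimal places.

March: labor force = 119.17 + 9.50 = 128.67; u = 9.50/128.67 = 7.38%.
April: labor force = 120.29 + 12.07 = 132.36; u = 12.07/132.36 = 9.12%.
Change = 9.12% − 7.38% = +1.74 pp.

The unemployment rate changed by +1.74 percentage points.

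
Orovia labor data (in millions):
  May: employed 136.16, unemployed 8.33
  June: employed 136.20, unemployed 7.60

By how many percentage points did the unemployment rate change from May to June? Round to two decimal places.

The unemployment rate changed by −0.48 percentage points.

May: labor force = 136.16 + 8.33 = 144.49; u = 8.33/144.49 = 5.77%.
June: labor force = 136.20 + 7.60 = 143.80; u = 7.60/143.80 = 5.29%.
Change = 5.29% − 5.77% = −0.48 pp.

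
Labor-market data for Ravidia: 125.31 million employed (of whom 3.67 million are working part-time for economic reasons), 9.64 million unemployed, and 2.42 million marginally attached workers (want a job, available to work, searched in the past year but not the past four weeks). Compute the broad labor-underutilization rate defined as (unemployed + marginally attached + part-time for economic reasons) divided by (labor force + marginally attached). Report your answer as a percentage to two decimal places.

Broad underutilization rate ≈ 11.45%.

Labor force = 125.31 + 9.64 = 134.95 million.
Numerator = 9.64 + 2.42 + 3.67 = 15.73 million.
Denominator = 134.95 + 2.42 = 137.37 million.
Broad rate = 15.73 / 137.37 = 11.45%.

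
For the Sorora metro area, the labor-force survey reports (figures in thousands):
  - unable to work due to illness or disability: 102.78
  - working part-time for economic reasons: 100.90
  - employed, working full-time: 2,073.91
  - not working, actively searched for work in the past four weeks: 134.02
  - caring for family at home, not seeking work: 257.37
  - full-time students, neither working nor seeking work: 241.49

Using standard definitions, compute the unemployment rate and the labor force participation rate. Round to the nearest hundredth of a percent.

Unemployment rate ≈ 5.80%; labor force participation rate ≈ 79.33%.

Employed = 100.90 + 2,073.91 = 2,174.81 thousand (anyone who worked, including part-time for economic reasons, counts as employed).
Unemployed = 134.02 thousand.
Labor force = 2,174.81 + 134.02 = 2,308.83 thousand.
Not in labor force = 102.78 + 257.37 + 241.49 = 601.64 thousand (those not working and not actively searching are outside the labor force).
Civilian working-age population = 2,308.83 + 601.64 = 2,910.47 thousand.
Unemployment rate = 134.02 / 2,308.83 = 5.80%.
Labor force participation rate = 2,308.83 / 2,910.47 = 79.33%.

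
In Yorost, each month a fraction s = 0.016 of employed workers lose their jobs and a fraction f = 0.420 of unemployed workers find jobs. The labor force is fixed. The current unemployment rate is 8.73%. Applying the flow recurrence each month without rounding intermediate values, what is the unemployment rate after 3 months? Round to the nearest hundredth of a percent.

Unemployment rate after three months ≈ 4.58%.

With a fixed labor force, u_{t+1} = u_t + s·(1−u_t) − f·u_t = u_t·(1−s−f) + s.
Here 1−s−f = 0.564 and s = 0.016.
u_1 = 0.087300 × 0.564 + 0.016 = 0.065237.
u_2 = 0.065237 × 0.564 + 0.016 = 0.052794.
u_3 = 0.052794 × 0.564 + 0.016 = 0.045776.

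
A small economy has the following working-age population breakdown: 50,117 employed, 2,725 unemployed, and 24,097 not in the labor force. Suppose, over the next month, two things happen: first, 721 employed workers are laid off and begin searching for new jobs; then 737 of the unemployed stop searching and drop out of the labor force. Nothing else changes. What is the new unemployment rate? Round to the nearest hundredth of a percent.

Initially, labor force = 50,117 + 2,725 = 52,842, so u = 2,725/52,842 = 5.16%.
After the first change, employed falls and unemployed rises by 721; labor force unchanged → E = 49,396, U = 3,446, labor force = 52,842.
After the second change, unemployed and labor force both fall by 737 → E = 49,396, U = 2,709, labor force = 52,105.
New unemployment rate = 2,709 / 52,105 = 5.20%.

New unemployment rate ≈ 5.20%.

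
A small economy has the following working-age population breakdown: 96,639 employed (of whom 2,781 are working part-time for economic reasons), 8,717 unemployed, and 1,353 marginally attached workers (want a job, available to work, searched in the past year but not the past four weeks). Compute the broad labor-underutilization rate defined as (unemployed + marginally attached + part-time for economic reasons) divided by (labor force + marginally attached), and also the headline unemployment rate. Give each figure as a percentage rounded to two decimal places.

Broad underutilization rate ≈ 12.04%; headline unemployment rate ≈ 8.27%.

Labor force = 96,639 + 8,717 = 105,356.
Numerator = 8,717 + 1,353 + 2,781 = 12,851.
Denominator = 105,356 + 1,353 = 106,709.
Broad rate = 12,851 / 106,709 = 12.04%.
Headline unemployment rate = 8,717 / 105,356 = 8.27%.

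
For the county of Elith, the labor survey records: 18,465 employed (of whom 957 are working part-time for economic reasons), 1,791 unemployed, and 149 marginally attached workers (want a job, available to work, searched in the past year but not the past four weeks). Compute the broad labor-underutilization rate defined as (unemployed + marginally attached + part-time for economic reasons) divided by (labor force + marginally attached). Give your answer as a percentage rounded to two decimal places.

Broad underutilization rate ≈ 14.20%.

Labor force = 18,465 + 1,791 = 20,256.
Numerator = 1,791 + 149 + 957 = 2,897.
Denominator = 20,256 + 149 = 20,405.
Broad rate = 2,897 / 20,405 = 14.20%.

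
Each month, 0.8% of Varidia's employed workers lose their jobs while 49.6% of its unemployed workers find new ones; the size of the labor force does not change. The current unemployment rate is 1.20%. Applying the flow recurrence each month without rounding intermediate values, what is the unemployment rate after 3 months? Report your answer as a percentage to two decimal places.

With a fixed labor force, u_{t+1} = u_t + s·(1−u_t) − f·u_t = u_t·(1−s−f) + s.
Here 1−s−f = 0.496 and s = 0.008.
u_1 = 0.012000 × 0.496 + 0.008 = 0.013952.
u_2 = 0.013952 × 0.496 + 0.008 = 0.014920.
u_3 = 0.014920 × 0.496 + 0.008 = 0.015400.

Unemployment rate after three months ≈ 1.54%.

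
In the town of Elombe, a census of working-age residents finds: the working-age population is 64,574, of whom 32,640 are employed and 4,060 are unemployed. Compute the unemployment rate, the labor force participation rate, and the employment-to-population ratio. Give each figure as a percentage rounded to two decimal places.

Labor force = employed + unemployed = 32,640 + 4,060 = 36,700.
Unemployment rate = 4,060 / 36,700 = 11.06%.
Labor force participation rate = 36,700 / 64,574 = 56.83%.
Employment-population ratio = 32,640 / 64,574 = 50.55%.

Unemployment rate ≈ 11.06%; labor force participation rate ≈ 56.83%; employment-population ratio ≈ 50.55%.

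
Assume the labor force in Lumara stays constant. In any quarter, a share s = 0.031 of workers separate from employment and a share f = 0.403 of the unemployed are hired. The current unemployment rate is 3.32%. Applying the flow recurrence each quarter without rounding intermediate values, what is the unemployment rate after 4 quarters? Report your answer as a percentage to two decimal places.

Unemployment rate after four quarters ≈ 6.75%.

With a fixed labor force, u_{t+1} = u_t + s·(1−u_t) − f·u_t = u_t·(1−s−f) + s.
Here 1−s−f = 0.566 and s = 0.031.
u_1 = 0.033200 × 0.566 + 0.031 = 0.049791.
u_2 = 0.049791 × 0.566 + 0.031 = 0.059182.
u_3 = 0.059182 × 0.566 + 0.031 = 0.064497.
u_4 = 0.064497 × 0.566 + 0.031 = 0.067505.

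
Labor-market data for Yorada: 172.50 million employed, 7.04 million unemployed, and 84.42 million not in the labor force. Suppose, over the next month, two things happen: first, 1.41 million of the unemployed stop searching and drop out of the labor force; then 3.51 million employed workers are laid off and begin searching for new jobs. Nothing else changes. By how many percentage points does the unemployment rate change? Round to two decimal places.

The unemployment rate changes by +1.21 percentage points.

Initially, labor force = 172.50 + 7.04 = 179.54 million, so u = 7.04/179.54 = 3.92%.
After the first change, unemployed and labor force both fall by 1.41 → E = 172.50, U = 5.63, labor force = 178.13 million.
After the second change, employed falls and unemployed rises by 3.51; labor force unchanged → E = 168.99, U = 9.14, labor force = 178.13 million.
New unemployment rate = 9.14 / 178.13 = 5.13%.
Change = 5.13% − 3.92% = +1.21 percentage points.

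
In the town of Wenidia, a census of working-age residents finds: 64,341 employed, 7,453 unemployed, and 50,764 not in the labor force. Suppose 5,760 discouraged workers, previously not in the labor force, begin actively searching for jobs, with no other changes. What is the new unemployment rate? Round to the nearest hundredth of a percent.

New unemployment rate ≈ 17.04%.

Initially, labor force = 64,341 + 7,453 = 71,794, so u = 7,453/71,794 = 10.38%.
After the change, unemployed and labor force both rise by 5,760 → E = 64,341, U = 13,213, labor force = 77,554.
New unemployment rate = 13,213 / 77,554 = 17.04%.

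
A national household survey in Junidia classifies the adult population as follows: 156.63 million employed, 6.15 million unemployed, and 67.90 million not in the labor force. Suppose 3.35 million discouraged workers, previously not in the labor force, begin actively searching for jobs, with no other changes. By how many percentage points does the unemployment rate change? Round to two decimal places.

The unemployment rate changes by +1.94 percentage points.

Initially, labor force = 156.63 + 6.15 = 162.78 million, so u = 6.15/162.78 = 3.78%.
After the change, unemployed and labor force both rise by 3.35 → E = 156.63, U = 9.50, labor force = 166.13 million.
New unemployment rate = 9.50 / 166.13 = 5.72%.
Change = 5.72% − 3.78% = +1.94 percentage points.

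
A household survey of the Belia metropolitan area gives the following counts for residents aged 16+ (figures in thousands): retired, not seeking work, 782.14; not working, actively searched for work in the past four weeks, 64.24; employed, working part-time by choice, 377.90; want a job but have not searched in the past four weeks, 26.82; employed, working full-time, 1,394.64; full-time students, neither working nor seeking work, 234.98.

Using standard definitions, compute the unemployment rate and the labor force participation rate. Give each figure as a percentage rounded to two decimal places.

Unemployment rate ≈ 3.50%; labor force participation rate ≈ 63.76%.

Employed = 377.90 + 1,394.64 = 1,772.54 thousand.
Unemployed = 64.24 thousand.
Labor force = 1,772.54 + 64.24 = 1,836.78 thousand.
Not in labor force = 782.14 + 26.82 + 234.98 = 1,043.94 thousand (those not working and not actively searching are outside the labor force — including those who want a job but have given up searching).
Civilian working-age population = 1,836.78 + 1,043.94 = 2,880.72 thousand.
Unemployment rate = 64.24 / 1,836.78 = 3.50%.
Labor force participation rate = 1,836.78 / 2,880.72 = 63.76%.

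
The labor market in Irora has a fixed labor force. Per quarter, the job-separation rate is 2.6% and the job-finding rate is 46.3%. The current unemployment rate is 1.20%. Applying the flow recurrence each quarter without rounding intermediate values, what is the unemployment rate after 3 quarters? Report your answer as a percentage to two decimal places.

Unemployment rate after three quarters ≈ 4.77%.

With a fixed labor force, u_{t+1} = u_t + s·(1−u_t) − f·u_t = u_t·(1−s−f) + s.
Here 1−s−f = 0.511 and s = 0.026.
u_1 = 0.012000 × 0.511 + 0.026 = 0.032132.
u_2 = 0.032132 × 0.511 + 0.026 = 0.042419.
u_3 = 0.042419 × 0.511 + 0.026 = 0.047676.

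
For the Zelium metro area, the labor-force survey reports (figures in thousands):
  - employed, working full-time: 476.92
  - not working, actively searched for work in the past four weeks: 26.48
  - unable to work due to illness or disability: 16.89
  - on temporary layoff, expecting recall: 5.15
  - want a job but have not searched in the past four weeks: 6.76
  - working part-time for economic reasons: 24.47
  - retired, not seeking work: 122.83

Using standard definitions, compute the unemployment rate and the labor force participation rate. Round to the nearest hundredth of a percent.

Unemployment rate ≈ 5.93%; labor force participation rate ≈ 78.44%.

Employed = 476.92 + 24.47 = 501.39 thousand (anyone who worked, including part-time for economic reasons, counts as employed).
Unemployed = 26.48 + 5.15 = 31.63 thousand (jobless and actively searching, or on temporary layoff).
Labor force = 501.39 + 31.63 = 533.02 thousand.
Not in labor force = 16.89 + 6.76 + 122.83 = 146.48 thousand (those not working and not actively searching are outside the labor force — including those who want a job but have given up searching).
Civilian working-age population = 533.02 + 146.48 = 679.50 thousand.
Unemployment rate = 31.63 / 533.02 = 5.93%.
Labor force participation rate = 533.02 / 679.50 = 78.44%.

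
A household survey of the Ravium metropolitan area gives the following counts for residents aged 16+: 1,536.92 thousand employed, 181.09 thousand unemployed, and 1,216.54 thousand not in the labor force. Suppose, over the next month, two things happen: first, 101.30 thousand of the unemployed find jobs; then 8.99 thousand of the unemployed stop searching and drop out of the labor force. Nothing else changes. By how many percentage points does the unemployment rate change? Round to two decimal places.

The unemployment rate changes by −6.40 percentage points.

Initially, labor force = 1,536.92 + 181.09 = 1,718.01 thousand, so u = 181.09/1,718.01 = 10.54%.
After the first change, unemployed falls and employed rises by 101.30; labor force unchanged → E = 1,638.22, U = 79.79, labor force = 1,718.01 thousand.
After the second change, unemployed and labor force both fall by 8.99 → E = 1,638.22, U = 70.80, labor force = 1,709.02 thousand.
New unemployment rate = 70.80 / 1,709.02 = 4.14%.
Change = 4.14% − 10.54% = −6.40 percentage points.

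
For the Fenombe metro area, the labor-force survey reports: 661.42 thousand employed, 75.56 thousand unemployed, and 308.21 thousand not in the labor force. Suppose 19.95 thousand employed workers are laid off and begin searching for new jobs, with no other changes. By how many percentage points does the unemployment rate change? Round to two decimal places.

Initially, labor force = 661.42 + 75.56 = 736.98 thousand, so u = 75.56/736.98 = 10.25%.
After the change, employed falls and unemployed rises by 19.95; labor force unchanged → E = 641.47, U = 95.51, labor force = 736.98 thousand.
New unemployment rate = 95.51 / 736.98 = 12.96%.
Change = 12.96% − 10.25% = +2.71 percentage points.

The unemployment rate changes by +2.71 percentage points.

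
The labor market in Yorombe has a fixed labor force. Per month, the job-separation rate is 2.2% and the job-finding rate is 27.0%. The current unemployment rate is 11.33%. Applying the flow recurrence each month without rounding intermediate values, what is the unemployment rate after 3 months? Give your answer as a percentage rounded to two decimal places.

Unemployment rate after three months ≈ 8.88%.

With a fixed labor force, u_{t+1} = u_t + s·(1−u_t) − f·u_t = u_t·(1−s−f) + s.
Here 1−s−f = 0.708 and s = 0.022.
u_1 = 0.113300 × 0.708 + 0.022 = 0.102216.
u_2 = 0.102216 × 0.708 + 0.022 = 0.094369.
u_3 = 0.094369 × 0.708 + 0.022 = 0.088813.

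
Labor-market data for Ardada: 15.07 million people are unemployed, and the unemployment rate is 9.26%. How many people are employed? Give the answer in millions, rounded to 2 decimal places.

About 147.67 million are employed.

Labor force = U / u = 15.07 / 0.0926 ≈ 162.74 million.
Employed = labor force − unemployed = 162.74 − 15.07 = 147.67 million.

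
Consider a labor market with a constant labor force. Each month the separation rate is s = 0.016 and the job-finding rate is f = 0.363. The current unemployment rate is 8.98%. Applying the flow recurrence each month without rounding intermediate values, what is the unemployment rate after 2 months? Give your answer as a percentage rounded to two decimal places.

With a fixed labor force, u_{t+1} = u_t + s·(1−u_t) − f·u_t = u_t·(1−s−f) + s.
Here 1−s−f = 0.621 and s = 0.016.
u_1 = 0.089800 × 0.621 + 0.016 = 0.071766.
u_2 = 0.071766 × 0.621 + 0.016 = 0.060567.

Unemployment rate after two months ≈ 6.06%.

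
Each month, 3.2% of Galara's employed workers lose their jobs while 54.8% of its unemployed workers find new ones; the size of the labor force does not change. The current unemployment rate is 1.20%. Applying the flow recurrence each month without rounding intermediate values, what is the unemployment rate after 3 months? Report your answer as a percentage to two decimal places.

Unemployment rate after three months ≈ 5.20%.

With a fixed labor force, u_{t+1} = u_t + s·(1−u_t) − f·u_t = u_t·(1−s−f) + s.
Here 1−s−f = 0.420 and s = 0.032.
u_1 = 0.012000 × 0.420 + 0.032 = 0.037040.
u_2 = 0.037040 × 0.420 + 0.032 = 0.047557.
u_3 = 0.047557 × 0.420 + 0.032 = 0.051974.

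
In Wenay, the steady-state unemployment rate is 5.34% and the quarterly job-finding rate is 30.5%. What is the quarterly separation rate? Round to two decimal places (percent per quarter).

Separation rate ≈ 1.72% per quarter.

From u* = s/(s+f): s = u·f/(1−u).
s = 0.0534 × 30.5 / (1 − 0.0534) = 1.6287 / 0.9466 ≈ 1.72% per quarter.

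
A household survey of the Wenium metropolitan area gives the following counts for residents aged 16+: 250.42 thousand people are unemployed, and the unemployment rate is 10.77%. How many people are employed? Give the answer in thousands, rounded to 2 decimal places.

Labor force = U / u = 250.42 / 0.1077 ≈ 2,325.16 thousand.
Employed = labor force − unemployed = 2,325.16 − 250.42 = 2,074.74 thousand.

About 2,074.74 thousand are employed.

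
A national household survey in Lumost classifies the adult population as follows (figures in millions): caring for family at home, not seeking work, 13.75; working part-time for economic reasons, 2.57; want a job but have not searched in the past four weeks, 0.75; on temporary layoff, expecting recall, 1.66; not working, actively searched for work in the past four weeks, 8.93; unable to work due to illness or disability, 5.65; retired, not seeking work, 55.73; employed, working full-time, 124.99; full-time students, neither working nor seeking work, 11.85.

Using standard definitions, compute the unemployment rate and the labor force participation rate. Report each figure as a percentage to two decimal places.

Employed = 2.57 + 124.99 = 127.56 million (anyone who worked, including part-time for economic reasons, counts as employed).
Unemployed = 1.66 + 8.93 = 10.59 million (jobless and actively searching, or on temporary layoff).
Labor force = 127.56 + 10.59 = 138.15 million.
Not in labor force = 13.75 + 0.75 + 5.65 + 55.73 + 11.85 = 87.73 million (those not working and not actively searching are outside the labor force — including those who want a job but have given up searching).
Civilian working-age population = 138.15 + 87.73 = 225.88 million.
Unemployment rate = 10.59 / 138.15 = 7.67%.
Labor force participation rate = 138.15 / 225.88 = 61.16%.

Unemployment rate ≈ 7.67%; labor force participation rate ≈ 61.16%.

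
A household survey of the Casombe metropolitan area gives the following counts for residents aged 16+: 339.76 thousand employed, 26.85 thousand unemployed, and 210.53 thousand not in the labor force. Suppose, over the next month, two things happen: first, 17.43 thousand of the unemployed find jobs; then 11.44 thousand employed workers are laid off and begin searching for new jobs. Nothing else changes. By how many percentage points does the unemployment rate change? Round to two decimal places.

Initially, labor force = 339.76 + 26.85 = 366.61 thousand, so u = 26.85/366.61 = 7.32%.
After the first change, unemployed falls and employed rises by 17.43; labor force unchanged → E = 357.19, U = 9.42, labor force = 366.61 thousand.
After the second change, employed falls and unemployed rises by 11.44; labor force unchanged → E = 345.75, U = 20.86, labor force = 366.61 thousand.
New unemployment rate = 20.86 / 366.61 = 5.69%.
Change = 5.69% − 7.32% = −1.63 percentage points.

The unemployment rate changes by −1.63 percentage points.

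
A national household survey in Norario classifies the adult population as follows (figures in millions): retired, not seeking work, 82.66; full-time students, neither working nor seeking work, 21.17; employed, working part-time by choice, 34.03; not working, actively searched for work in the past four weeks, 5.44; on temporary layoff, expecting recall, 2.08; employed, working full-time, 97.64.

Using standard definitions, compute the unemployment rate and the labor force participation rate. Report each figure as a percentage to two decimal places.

Employed = 34.03 + 97.64 = 131.67 million.
Unemployed = 5.44 + 2.08 = 7.52 million (jobless and actively searching, or on temporary layoff).
Labor force = 131.67 + 7.52 = 139.19 million.
Not in labor force = 82.66 + 21.17 = 103.83 million (those not working and not actively searching are outside the labor force).
Civilian working-age population = 139.19 + 103.83 = 243.02 million.
Unemployment rate = 7.52 / 139.19 = 5.40%.
Labor force participation rate = 139.19 / 243.02 = 57.28%.

Unemployment rate ≈ 5.40%; labor force participation rate ≈ 57.28%.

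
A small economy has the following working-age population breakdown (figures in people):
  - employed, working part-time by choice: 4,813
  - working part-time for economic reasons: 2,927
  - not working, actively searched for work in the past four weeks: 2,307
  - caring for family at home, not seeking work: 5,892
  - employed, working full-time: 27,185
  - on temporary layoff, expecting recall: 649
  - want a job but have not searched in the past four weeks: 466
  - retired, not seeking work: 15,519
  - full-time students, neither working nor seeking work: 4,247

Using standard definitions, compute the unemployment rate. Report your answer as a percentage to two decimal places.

Employed = 4,813 + 2,927 + 27,185 = 34,925 (anyone who worked, including part-time for economic reasons, counts as employed).
Unemployed = 2,307 + 649 = 2,956 (jobless and actively searching, or on temporary layoff).
Labor force = 34,925 + 2,956 = 37,881.
Unemployment rate = 2,956 / 37,881 = 7.80%.

Unemployment rate ≈ 7.80%.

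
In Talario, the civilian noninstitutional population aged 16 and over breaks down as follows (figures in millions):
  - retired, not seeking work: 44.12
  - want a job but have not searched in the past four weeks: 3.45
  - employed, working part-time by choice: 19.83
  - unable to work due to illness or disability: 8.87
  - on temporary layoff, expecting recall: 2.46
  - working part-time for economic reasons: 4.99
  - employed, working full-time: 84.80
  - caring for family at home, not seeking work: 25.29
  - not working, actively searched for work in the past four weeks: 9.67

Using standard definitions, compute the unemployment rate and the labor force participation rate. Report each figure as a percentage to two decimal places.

Employed = 19.83 + 4.99 + 84.80 = 109.62 million (anyone who worked, including part-time for economic reasons, counts as employed).
Unemployed = 2.46 + 9.67 = 12.13 million (jobless and actively searching, or on temporary layoff).
Labor force = 109.62 + 12.13 = 121.75 million.
Not in labor force = 44.12 + 3.45 + 8.87 + 25.29 = 81.73 million (those not working and not actively searching are outside the labor force — including those who want a job but have given up searching).
Civilian working-age population = 121.75 + 81.73 = 203.48 million.
Unemployment rate = 12.13 / 121.75 = 9.96%.
Labor force participation rate = 121.75 / 203.48 = 59.83%.

Unemployment rate ≈ 9.96%; labor force participation rate ≈ 59.83%.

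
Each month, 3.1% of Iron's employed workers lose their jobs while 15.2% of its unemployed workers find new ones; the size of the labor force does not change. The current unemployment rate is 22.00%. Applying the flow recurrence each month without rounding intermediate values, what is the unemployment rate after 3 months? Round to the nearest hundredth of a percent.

Unemployment rate after three months ≈ 19.70%.

With a fixed labor force, u_{t+1} = u_t + s·(1−u_t) − f·u_t = u_t·(1−s−f) + s.
Here 1−s−f = 0.817 and s = 0.031.
u_1 = 0.220000 × 0.817 + 0.031 = 0.210740.
u_2 = 0.210740 × 0.817 + 0.031 = 0.203175.
u_3 = 0.203175 × 0.817 + 0.031 = 0.196994.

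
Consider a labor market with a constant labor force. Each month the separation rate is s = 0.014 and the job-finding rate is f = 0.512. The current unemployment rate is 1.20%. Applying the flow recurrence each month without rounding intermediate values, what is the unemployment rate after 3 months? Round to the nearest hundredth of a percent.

Unemployment rate after three months ≈ 2.51%.

With a fixed labor force, u_{t+1} = u_t + s·(1−u_t) − f·u_t = u_t·(1−s−f) + s.
Here 1−s−f = 0.474 and s = 0.014.
u_1 = 0.012000 × 0.474 + 0.014 = 0.019688.
u_2 = 0.019688 × 0.474 + 0.014 = 0.023332.
u_3 = 0.023332 × 0.474 + 0.014 = 0.025059.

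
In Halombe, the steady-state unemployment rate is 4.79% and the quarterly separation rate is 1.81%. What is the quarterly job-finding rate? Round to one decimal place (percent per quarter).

From u* = s/(s+f): f = s·(1−u)/u.
f = 1.81 × (1 − 0.0479) / 0.0479 = 1.7233 / 0.0479 ≈ 36.0% per quarter.

Job-finding rate ≈ 36.0% per quarter.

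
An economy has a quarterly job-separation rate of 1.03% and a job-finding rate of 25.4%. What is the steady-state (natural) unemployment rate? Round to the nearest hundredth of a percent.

At steady state the flows balance: s·E = f·U, so U/(E+U) = s/(s+f).
u* = 1.03 / (1.03 + 25.4) = 1.03 / 26.43 = 3.90%.

Steady-state unemployment rate ≈ 3.90%.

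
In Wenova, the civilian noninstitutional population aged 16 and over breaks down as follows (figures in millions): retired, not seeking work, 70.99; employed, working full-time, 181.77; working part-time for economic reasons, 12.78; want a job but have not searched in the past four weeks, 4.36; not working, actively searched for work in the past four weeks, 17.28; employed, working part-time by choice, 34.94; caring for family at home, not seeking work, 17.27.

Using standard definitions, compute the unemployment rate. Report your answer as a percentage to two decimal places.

Unemployment rate ≈ 7.00%.

Employed = 181.77 + 12.78 + 34.94 = 229.49 million (anyone who worked, including part-time for economic reasons, counts as employed).
Unemployed = 17.28 million.
Labor force = 229.49 + 17.28 = 246.77 million.
Unemployment rate = 17.28 / 246.77 = 7.00%.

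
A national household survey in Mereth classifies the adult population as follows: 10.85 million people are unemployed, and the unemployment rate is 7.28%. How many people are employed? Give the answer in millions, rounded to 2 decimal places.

About 138.19 million are employed.

Labor force = U / u = 10.85 / 0.0728 ≈ 149.04 million.
Employed = labor force − unemployed = 149.04 − 10.85 = 138.19 million.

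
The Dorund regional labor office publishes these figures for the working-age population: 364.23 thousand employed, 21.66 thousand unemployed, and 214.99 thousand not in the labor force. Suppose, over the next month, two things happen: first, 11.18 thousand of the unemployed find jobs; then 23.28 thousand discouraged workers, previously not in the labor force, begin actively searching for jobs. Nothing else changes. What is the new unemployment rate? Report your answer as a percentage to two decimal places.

Initially, labor force = 364.23 + 21.66 = 385.89 thousand, so u = 21.66/385.89 = 5.61%.
After the first change, unemployed falls and employed rises by 11.18; labor force unchanged → E = 375.41, U = 10.48, labor force = 385.89 thousand.
After the second change, unemployed and labor force both rise by 23.28 → E = 375.41, U = 33.76, labor force = 409.17 thousand.
New unemployment rate = 33.76 / 409.17 = 8.25%.

New unemployment rate ≈ 8.25%.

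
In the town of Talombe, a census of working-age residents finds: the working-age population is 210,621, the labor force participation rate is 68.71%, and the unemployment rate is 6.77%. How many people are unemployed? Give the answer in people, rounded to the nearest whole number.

About 9,797 are unemployed.

Labor force = 0.6871 × 210,621 = 144,718.
Unemployed = 0.0677 × 144,718 ≈ 9,797.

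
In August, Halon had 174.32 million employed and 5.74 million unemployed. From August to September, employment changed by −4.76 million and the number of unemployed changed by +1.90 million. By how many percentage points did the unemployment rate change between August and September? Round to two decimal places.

August: labor force = 174.32 + 5.74 = 180.06; u = 5.74/180.06 = 3.19%.
September: labor force = 169.56 + 7.64 = 177.20; u = 7.64/177.20 = 4.31%.
Change = 4.31% − 3.19% = +1.12 pp.

The unemployment rate changed by +1.12 percentage points.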